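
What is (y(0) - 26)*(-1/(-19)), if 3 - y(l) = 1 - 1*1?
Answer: -23/19 ≈ -1.2105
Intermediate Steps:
y(l) = 3 (y(l) = 3 - (1 - 1*1) = 3 - (1 - 1) = 3 - 1*0 = 3 + 0 = 3)
(y(0) - 26)*(-1/(-19)) = (3 - 26)*(-1/(-19)) = -(-23)*(-1)/19 = -23*1/19 = -23/19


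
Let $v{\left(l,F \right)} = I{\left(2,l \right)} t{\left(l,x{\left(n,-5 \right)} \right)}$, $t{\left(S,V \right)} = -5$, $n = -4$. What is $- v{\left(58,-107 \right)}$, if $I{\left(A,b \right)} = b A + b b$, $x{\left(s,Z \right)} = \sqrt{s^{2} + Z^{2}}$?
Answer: $17400$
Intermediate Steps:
$x{\left(s,Z \right)} = \sqrt{Z^{2} + s^{2}}$
$I{\left(A,b \right)} = b^{2} + A b$ ($I{\left(A,b \right)} = A b + b^{2} = b^{2} + A b$)
$v{\left(l,F \right)} = - 5 l \left(2 + l\right)$ ($v{\left(l,F \right)} = l \left(2 + l\right) \left(-5\right) = - 5 l \left(2 + l\right)$)
$- v{\left(58,-107 \right)} = - \left(-5\right) 58 \left(2 + 58\right) = - \left(-5\right) 58 \cdot 60 = \left(-1\right) \left(-17400\right) = 17400$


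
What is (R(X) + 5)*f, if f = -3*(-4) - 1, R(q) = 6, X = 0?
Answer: 121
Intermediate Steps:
f = 11 (f = 12 - 1 = 11)
(R(X) + 5)*f = (6 + 5)*11 = 11*11 = 121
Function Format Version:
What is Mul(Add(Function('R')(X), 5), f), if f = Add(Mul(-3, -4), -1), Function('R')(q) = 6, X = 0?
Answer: 121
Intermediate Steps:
f = 11 (f = Add(12, -1) = 11)
Mul(Add(Function('R')(X), 5), f) = Mul(Add(6, 5), 11) = Mul(11, 11) = 121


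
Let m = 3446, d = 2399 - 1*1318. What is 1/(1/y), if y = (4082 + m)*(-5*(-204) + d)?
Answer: 15816328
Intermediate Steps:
d = 1081 (d = 2399 - 1318 = 1081)
y = 15816328 (y = (4082 + 3446)*(-5*(-204) + 1081) = 7528*(1020 + 1081) = 7528*2101 = 15816328)
1/(1/y) = 1/(1/15816328) = 15816328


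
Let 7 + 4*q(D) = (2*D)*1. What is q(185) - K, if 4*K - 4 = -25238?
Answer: 25597/4 ≈ 6399.3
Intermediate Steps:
K = -12617/2 (K = 1 + (¼)*(-25238) = 1 - 12619/2 = -12617/2 ≈ -6308.5)
q(D) = -7/4 + D/2 (q(D) = -7/4 + ((2*D)*1)/4 = -7/4 + (2*D)/4 = -7/4 + D/2)
q(185) - K = (-7/4 + (½)*185) - 1*(-12617/2) = (-7/4 + 185/2) + 12617/2 = 363/4 + 12617/2 = 25597/4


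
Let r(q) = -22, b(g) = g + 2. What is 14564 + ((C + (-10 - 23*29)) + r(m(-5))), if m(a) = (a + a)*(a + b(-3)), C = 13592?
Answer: 27457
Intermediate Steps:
b(g) = 2 + g
m(a) = 2*a*(-1 + a) (m(a) = (a + a)*(a + (2 - 3)) = (2*a)*(a - 1) = (2*a)*(-1 + a) = 2*a*(-1 + a))
14564 + ((C + (-10 - 23*29)) + r(m(-5))) = 14564 + ((13592 + (-10 - 23*29)) - 22) = 14564 + ((13592 + (-10 - 667)) - 22) = 14564 + ((13592 - 677) - 22) = 14564 + (12915 - 22) = 14564 + 12893 = 27457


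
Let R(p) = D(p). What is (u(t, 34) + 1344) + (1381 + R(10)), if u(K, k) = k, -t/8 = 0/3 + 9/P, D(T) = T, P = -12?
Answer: 2769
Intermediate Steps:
R(p) = p
t = 6 (t = -8*(0/3 + 9/(-12)) = -8*(0*(1/3) + 9*(-1/12)) = -8*(0 - 3/4) = -8*(-3/4) = 6)
(u(t, 34) + 1344) + (1381 + R(10)) = (34 + 1344) + (1381 + 10) = 1378 + 1391 = 2769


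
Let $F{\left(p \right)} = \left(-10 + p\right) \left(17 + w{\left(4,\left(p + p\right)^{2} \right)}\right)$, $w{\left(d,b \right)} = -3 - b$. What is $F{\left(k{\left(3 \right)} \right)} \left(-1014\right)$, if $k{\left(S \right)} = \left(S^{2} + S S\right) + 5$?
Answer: $27708564$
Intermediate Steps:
$k{\left(S \right)} = 5 + 2 S^{2}$ ($k{\left(S \right)} = \left(S^{2} + S^{2}\right) + 5 = 2 S^{2} + 5 = 5 + 2 S^{2}$)
$F{\left(p \right)} = \left(-10 + p\right) \left(14 - 4 p^{2}\right)$ ($F{\left(p \right)} = \left(-10 + p\right) \left(17 - \left(3 + \left(p + p\right)^{2}\right)\right) = \left(-10 + p\right) \left(17 - \left(3 + \left(2 p\right)^{2}\right)\right) = \left(-10 + p\right) \left(17 - \left(3 + 4 p^{2}\right)\right) = \left(-10 + p\right) \left(14 - 4 p^{2}\right)$)
$F{\left(k{\left(3 \right)} \right)} \left(-1014\right) = \left(-140 - 4 \left(5 + 2 \cdot 3^{2}\right)^{3} + 14 \left(5 + 2 \cdot 3^{2}\right) + 40 \left(5 + 2 \cdot 3^{2}\right)^{2}\right) \left(-1014\right) = \left(-140 - 4 \left(5 + 2 \cdot 9\right)^{3} + 14 \left(5 + 2 \cdot 9\right) + 40 \left(5 + 2 \cdot 9\right)^{2}\right) \left(-1014\right) = \left(-140 - 4 \left(5 + 18\right)^{3} + 14 \left(5 + 18\right) + 40 \left(5 + 18\right)^{2}\right) \left(-1014\right) = \left(-140 - 4 \cdot 23^{3} + 14 \cdot 23 + 40 \cdot 23^{2}\right) \left(-1014\right) = \left(-140 - 48668 + 322 + 40 \cdot 529\right) \left(-1014\right) = \left(-140 - 48668 + 322 + 21160\right) \left(-1014\right) = \left(-27326\right) \left(-1014\right) = 27708564$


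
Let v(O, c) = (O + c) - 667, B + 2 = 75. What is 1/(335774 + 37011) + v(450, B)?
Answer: -53681039/372785 ≈ -144.00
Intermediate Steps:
B = 73 (B = -2 + 75 = 73)
v(O, c) = -667 + O + c
1/(335774 + 37011) + v(450, B) = 1/(335774 + 37011) + (-667 + 450 + 73) = 1/372785 - 144 = -53681039/372785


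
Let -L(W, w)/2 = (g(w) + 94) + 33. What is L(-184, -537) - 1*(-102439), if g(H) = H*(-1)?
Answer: 101111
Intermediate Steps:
g(H) = -H
L(W, w) = -254 + 2*w (L(W, w) = -2*((-w + 94) + 33) = -2*((94 - w) + 33) = -2*(127 - w) = -254 + 2*w)
L(-184, -537) - 1*(-102439) = (-254 + 2*(-537)) - 1*(-102439) = (-254 - 1074) + 102439 = -1328 + 102439 = 101111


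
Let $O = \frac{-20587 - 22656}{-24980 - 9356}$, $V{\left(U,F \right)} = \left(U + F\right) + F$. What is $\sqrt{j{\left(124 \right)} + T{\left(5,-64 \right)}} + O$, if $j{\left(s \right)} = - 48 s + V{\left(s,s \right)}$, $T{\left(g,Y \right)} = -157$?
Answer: $\frac{43243}{34336} + i \sqrt{5737} \approx 1.2594 + 75.743 i$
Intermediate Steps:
$V{\left(U,F \right)} = U + 2 F$ ($V{\left(U,F \right)} = \left(F + U\right) + F = U + 2 F$)
$O = \frac{43243}{34336}$ ($O = - \frac{43243}{-34336} = \left(-43243\right) \left(- \frac{1}{34336}\right) = \frac{43243}{34336} \approx 1.2594$)
$j{\left(s \right)} = - 45 s$ ($j{\left(s \right)} = - 48 s + \left(s + 2 s\right) = - 48 s + 3 s = - 45 s$)
$\sqrt{j{\left(124 \right)} + T{\left(5,-64 \right)}} + O = \sqrt{\left(-45\right) 124 - 157} + \frac{43243}{34336} = \sqrt{-5580 - 157} + \frac{43243}{34336} = \sqrt{-5737} + \frac{43243}{34336} = i \sqrt{5737} + \frac{43243}{34336} = \frac{43243}{34336} + i \sqrt{5737}$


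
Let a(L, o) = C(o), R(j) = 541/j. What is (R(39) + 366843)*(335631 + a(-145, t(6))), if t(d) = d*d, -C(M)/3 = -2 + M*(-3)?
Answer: 1602244819566/13 ≈ 1.2325e+11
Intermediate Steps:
C(M) = 6 + 9*M (C(M) = -3*(-2 + M*(-3)) = -3*(-2 - 3*M) = 6 + 9*M)
t(d) = d²
a(L, o) = 6 + 9*o
(R(39) + 366843)*(335631 + a(-145, t(6))) = (541/39 + 366843)*(335631 + (6 + 9*6²)) = (541*(1/39) + 366843)*(335631 + (6 + 9*36)) = (541/39 + 366843)*(335631 + (6 + 324)) = 14307418*(335631 + 330)/39 = (14307418/39)*335961 = 1602244819566/13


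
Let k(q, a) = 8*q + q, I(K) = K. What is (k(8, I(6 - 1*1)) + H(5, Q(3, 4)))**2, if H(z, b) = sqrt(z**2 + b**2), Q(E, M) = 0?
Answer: 5929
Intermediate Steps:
k(q, a) = 9*q
H(z, b) = sqrt(b**2 + z**2)
(k(8, I(6 - 1*1)) + H(5, Q(3, 4)))**2 = (9*8 + sqrt(0**2 + 5**2))**2 = (72 + sqrt(0 + 25))**2 = (72 + sqrt(25))**2 = (72 + 5)**2 = 77**2 = 5929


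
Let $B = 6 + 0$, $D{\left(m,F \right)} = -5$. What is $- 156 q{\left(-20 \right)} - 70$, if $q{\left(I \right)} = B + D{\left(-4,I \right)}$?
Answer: $-226$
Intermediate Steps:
$B = 6$
$q{\left(I \right)} = 1$ ($q{\left(I \right)} = 6 - 5 = 1$)
$- 156 q{\left(-20 \right)} - 70 = \left(-156\right) 1 - 70 = -156 - 70 = -226$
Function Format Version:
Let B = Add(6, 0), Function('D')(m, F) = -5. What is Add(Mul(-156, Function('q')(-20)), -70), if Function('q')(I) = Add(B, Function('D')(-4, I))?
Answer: -226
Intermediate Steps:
B = 6
Function('q')(I) = 1 (Function('q')(I) = Add(6, -5) = 1)
Add(Mul(-156, Function('q')(-20)), -70) = Add(Mul(-156, 1), -70) = Add(-156, -70) = -226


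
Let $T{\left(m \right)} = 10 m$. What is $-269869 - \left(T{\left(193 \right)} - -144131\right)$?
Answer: $-415930$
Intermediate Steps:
$-269869 - \left(T{\left(193 \right)} - -144131\right) = -269869 - \left(10 \cdot 193 - -144131\right) = -269869 - \left(1930 + 144131\right) = -269869 - 146061 = -415930$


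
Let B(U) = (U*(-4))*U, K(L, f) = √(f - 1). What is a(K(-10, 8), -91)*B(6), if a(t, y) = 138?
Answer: -19872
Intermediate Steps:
K(L, f) = √(-1 + f)
B(U) = -4*U² (B(U) = (-4*U)*U = -4*U²)
a(K(-10, 8), -91)*B(6) = 138*(-4*6²) = 138*(-4*36) = 138*(-144) = -19872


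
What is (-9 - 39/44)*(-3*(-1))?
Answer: -1305/44 ≈ -29.659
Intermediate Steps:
(-9 - 39/44)*(-3*(-1)) = (-9 - 39*1/44)*3 = (-9 - 39/44)*3 = -435/44*3 = -1305/44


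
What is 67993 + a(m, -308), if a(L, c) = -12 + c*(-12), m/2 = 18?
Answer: 71677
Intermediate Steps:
m = 36 (m = 2*18 = 36)
a(L, c) = -12 - 12*c
67993 + a(m, -308) = 67993 + (-12 - 12*(-308)) = 67993 + (-12 + 3696) = 67993 + 3684 = 71677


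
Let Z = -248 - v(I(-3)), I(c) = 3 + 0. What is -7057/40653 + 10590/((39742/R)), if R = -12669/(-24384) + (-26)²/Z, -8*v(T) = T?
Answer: -9919035660206231/13007100439416384 ≈ -0.76259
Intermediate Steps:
I(c) = 3
v(T) = -T/8
Z = -1981/8 (Z = -248 - (-1)*3/8 = -248 - 1*(-3/8) = -248 + 3/8 = -1981/8 ≈ -247.63)
R = -35590461/16101568 (R = -12669/(-24384) + (-26)²/(-1981/8) = -12669*(-1/24384) + 676*(-8/1981) = 4223/8128 - 5408/1981 = -35590461/16101568 ≈ -2.2104)
-7057/40653 + 10590/((39742/R)) = -7057/40653 + 10590/((39742/(-35590461/16101568))) = -7057*1/40653 + 10590/((39742*(-16101568/35590461))) = -7057/40653 + 10590/(-639908515456/35590461) = -7057/40653 + 10590*(-35590461/639908515456) = -7057/40653 - 188451490995/319954257728 = -9919035660206231/13007100439416384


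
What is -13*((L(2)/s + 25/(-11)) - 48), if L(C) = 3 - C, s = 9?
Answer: 64558/99 ≈ 652.10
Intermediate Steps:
-13*((L(2)/s + 25/(-11)) - 48) = -13*(((3 - 1*2)/9 + 25/(-11)) - 48) = -13*(((3 - 2)*(⅑) + 25*(-1/11)) - 48) = -13*((1*(⅑) - 25/11) - 48) = -13*((⅑ - 25/11) - 48) = -13*(-214/99 - 48) = -13*(-4966/99) = 64558/99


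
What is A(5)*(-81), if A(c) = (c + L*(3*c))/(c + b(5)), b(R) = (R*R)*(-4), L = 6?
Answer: 81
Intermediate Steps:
b(R) = -4*R² (b(R) = R²*(-4) = -4*R²)
A(c) = 19*c/(-100 + c) (A(c) = (c + 6*(3*c))/(c - 4*5²) = (c + 18*c)/(c - 4*25) = (19*c)/(c - 100) = (19*c)/(-100 + c) = 19*c/(-100 + c))
A(5)*(-81) = (19*5/(-100 + 5))*(-81) = (19*5/(-95))*(-81) = (19*5*(-1/95))*(-81) = -1*(-81) = 81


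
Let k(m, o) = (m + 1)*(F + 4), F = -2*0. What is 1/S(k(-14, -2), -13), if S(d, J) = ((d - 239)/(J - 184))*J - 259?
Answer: -197/54806 ≈ -0.0035945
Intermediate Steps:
F = 0
k(m, o) = 4 + 4*m (k(m, o) = (m + 1)*(0 + 4) = (1 + m)*4 = 4 + 4*m)
S(d, J) = -259 + J*(-239 + d)/(-184 + J) (S(d, J) = ((-239 + d)/(-184 + J))*J - 259 = J*(-239 + d)/(-184 + J) - 259 = -259 + J*(-239 + d)/(-184 + J))
1/S(k(-14, -2), -13) = 1/((47656 - 498*(-13) - 13*(4 + 4*(-14)))/(-184 - 13)) = 1/((47656 + 6474 - 13*(4 - 56))/(-197)) = 1/(-(47656 + 6474 - 13*(-52))/197) = 1/(-(47656 + 6474 + 676)/197) = 1/(-1/197*54806) = 1/(-54806/197) = -197/54806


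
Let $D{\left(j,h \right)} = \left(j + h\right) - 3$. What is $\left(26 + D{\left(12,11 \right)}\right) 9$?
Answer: $414$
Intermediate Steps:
$D{\left(j,h \right)} = -3 + h + j$ ($D{\left(j,h \right)} = \left(h + j\right) - 3 = -3 + h + j$)
$\left(26 + D{\left(12,11 \right)}\right) 9 = \left(26 + \left(-3 + 11 + 12\right)\right) 9 = \left(26 + 20\right) 9 = 46 \cdot 9 = 414$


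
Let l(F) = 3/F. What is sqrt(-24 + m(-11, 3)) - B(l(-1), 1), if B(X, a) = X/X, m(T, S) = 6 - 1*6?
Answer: -1 + 2*I*sqrt(6) ≈ -1.0 + 4.899*I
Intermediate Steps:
m(T, S) = 0 (m(T, S) = 6 - 6 = 0)
B(X, a) = 1
sqrt(-24 + m(-11, 3)) - B(l(-1), 1) = sqrt(-24 + 0) - 1*1 = sqrt(-24) - 1 = 2*I*sqrt(6) - 1 = -1 + 2*I*sqrt(6)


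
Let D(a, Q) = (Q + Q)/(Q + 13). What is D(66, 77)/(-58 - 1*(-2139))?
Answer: 77/93645 ≈ 0.00082225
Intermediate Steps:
D(a, Q) = 2*Q/(13 + Q) (D(a, Q) = (2*Q)/(13 + Q) = 2*Q/(13 + Q))
D(66, 77)/(-58 - 1*(-2139)) = (2*77/(13 + 77))/(-58 - 1*(-2139)) = (2*77/90)/(-58 + 2139) = (2*77*(1/90))/2081 = (77/45)*(1/2081) = 77/93645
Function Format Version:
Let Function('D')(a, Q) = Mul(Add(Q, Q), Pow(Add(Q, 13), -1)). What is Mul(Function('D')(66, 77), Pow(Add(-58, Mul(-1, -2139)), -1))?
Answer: Rational(77, 93645) ≈ 0.00082225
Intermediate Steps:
Function('D')(a, Q) = Mul(2, Q, Pow(Add(13, Q), -1)) (Function('D')(a, Q) = Mul(Mul(2, Q), Pow(Add(13, Q), -1)) = Mul(2, Q, Pow(Add(13, Q), -1)))
Mul(Function('D')(66, 77), Pow(Add(-58, Mul(-1, -2139)), -1)) = Mul(Mul(2, 77, Pow(Add(13, 77), -1)), Pow(Add(-58, Mul(-1, -2139)), -1)) = Mul(Mul(2, 77, Pow(90, -1)), Pow(Add(-58, 2139), -1)) = Mul(Mul(2, 77, Rational(1, 90)), Pow(2081, -1)) = Mul(Rational(77, 45), Rational(1, 2081)) = Rational(77, 93645)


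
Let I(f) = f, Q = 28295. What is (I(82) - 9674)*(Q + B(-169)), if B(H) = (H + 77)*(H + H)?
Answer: -569678472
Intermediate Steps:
B(H) = 2*H*(77 + H) (B(H) = (77 + H)*(2*H) = 2*H*(77 + H))
(I(82) - 9674)*(Q + B(-169)) = (82 - 9674)*(28295 + 2*(-169)*(77 - 169)) = -9592*(28295 + 2*(-169)*(-92)) = -9592*(28295 + 31096) = -9592*59391 = -569678472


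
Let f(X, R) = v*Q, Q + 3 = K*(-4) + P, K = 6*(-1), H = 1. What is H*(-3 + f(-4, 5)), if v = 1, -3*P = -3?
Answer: 19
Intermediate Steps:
P = 1 (P = -⅓*(-3) = 1)
K = -6
Q = 22 (Q = -3 + (-6*(-4) + 1) = -3 + (24 + 1) = -3 + 25 = 22)
f(X, R) = 22 (f(X, R) = 1*22 = 22)
H*(-3 + f(-4, 5)) = 1*(-3 + 22) = 1*19 = 19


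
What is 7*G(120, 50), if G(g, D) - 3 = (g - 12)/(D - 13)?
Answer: 1533/37 ≈ 41.432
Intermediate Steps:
G(g, D) = 3 + (-12 + g)/(-13 + D) (G(g, D) = 3 + (g - 12)/(D - 13) = 3 + (-12 + g)/(-13 + D))
7*G(120, 50) = 7*((-51 + 120 + 3*50)/(-13 + 50)) = 7*((-51 + 120 + 150)/37) = 7*((1/37)*219) = 7*(219/37) = 1533/37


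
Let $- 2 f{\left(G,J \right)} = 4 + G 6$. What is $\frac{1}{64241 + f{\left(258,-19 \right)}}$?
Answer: $\frac{1}{63465} \approx 1.5757 \cdot 10^{-5}$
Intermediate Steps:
$f{\left(G,J \right)} = -2 - 3 G$ ($f{\left(G,J \right)} = - \frac{4 + G 6}{2} = - \frac{4 + 6 G}{2} = -2 - 3 G$)
$\frac{1}{64241 + f{\left(258,-19 \right)}} = \frac{1}{64241 - 776} = \frac{1}{63465}$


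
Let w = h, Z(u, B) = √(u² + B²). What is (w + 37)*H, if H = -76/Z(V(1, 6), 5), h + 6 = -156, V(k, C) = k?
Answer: 4750*√26/13 ≈ 1863.1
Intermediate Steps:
Z(u, B) = √(B² + u²)
h = -162 (h = -6 - 156 = -162)
H = -38*√26/13 (H = -76/√(5² + 1²) = -76/√(25 + 1) = -76*√26/26 = -38*√26/13 ≈ -14.905)
w = -162
(w + 37)*H = (-162 + 37)*(-38*√26/13) = -(-4750)*√26/13 = 4750*√26/13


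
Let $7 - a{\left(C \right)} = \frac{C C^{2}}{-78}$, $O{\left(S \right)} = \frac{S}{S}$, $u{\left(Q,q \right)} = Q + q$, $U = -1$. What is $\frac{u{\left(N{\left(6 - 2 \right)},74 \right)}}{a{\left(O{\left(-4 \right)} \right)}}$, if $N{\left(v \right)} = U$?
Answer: $\frac{5694}{547} \approx 10.41$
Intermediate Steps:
$N{\left(v \right)} = -1$
$O{\left(S \right)} = 1$
$a{\left(C \right)} = 7 + \frac{C^{3}}{78}$ ($a{\left(C \right)} = 7 - \frac{C C^{2}}{-78} = 7 - C^{3} \left(- \frac{1}{78}\right) = 7 - - \frac{C^{3}}{78} = 7 + \frac{C^{3}}{78}$)
$\frac{u{\left(N{\left(6 - 2 \right)},74 \right)}}{a{\left(O{\left(-4 \right)} \right)}} = \frac{-1 + 74}{7 + \frac{1^{3}}{78}} = \frac{73}{7 + \frac{1}{78} \cdot 1} = \frac{73}{7 + \frac{1}{78}} = \frac{73}{\frac{547}{78}} = 73 \cdot \frac{78}{547} = \frac{5694}{547}$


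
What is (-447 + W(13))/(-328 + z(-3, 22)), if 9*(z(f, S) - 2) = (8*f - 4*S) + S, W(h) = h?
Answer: 31/24 ≈ 1.2917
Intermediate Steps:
z(f, S) = 2 - S/3 + 8*f/9 (z(f, S) = 2 + ((8*f - 4*S) + S)/9 = 2 + ((-4*S + 8*f) + S)/9 = 2 + (-3*S + 8*f)/9 = 2 + (-S/3 + 8*f/9) = 2 - S/3 + 8*f/9)
(-447 + W(13))/(-328 + z(-3, 22)) = (-447 + 13)/(-328 + (2 - ⅓*22 + (8/9)*(-3))) = -434/(-328 + (2 - 22/3 - 8/3)) = -434/(-328 - 8) = -434/(-336) = -434*(-1/336) = 31/24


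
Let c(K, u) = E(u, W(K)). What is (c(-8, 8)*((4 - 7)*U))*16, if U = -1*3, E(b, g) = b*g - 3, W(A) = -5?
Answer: -6192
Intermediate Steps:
E(b, g) = -3 + b*g
c(K, u) = -3 - 5*u (c(K, u) = -3 + u*(-5) = -3 - 5*u)
U = -3
(c(-8, 8)*((4 - 7)*U))*16 = ((-3 - 5*8)*((4 - 7)*(-3)))*16 = ((-3 - 40)*(-3*(-3)))*16 = -43*9*16 = -387*16 = -6192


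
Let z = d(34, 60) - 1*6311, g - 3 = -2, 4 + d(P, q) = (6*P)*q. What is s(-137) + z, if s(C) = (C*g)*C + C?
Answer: 24557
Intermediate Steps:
d(P, q) = -4 + 6*P*q (d(P, q) = -4 + (6*P)*q = -4 + 6*P*q)
g = 1 (g = 3 - 2 = 1)
s(C) = C + C**2 (s(C) = (C*1)*C + C = C*C + C = C**2 + C = C + C**2)
z = 5925 (z = (-4 + 6*34*60) - 1*6311 = (-4 + 12240) - 6311 = 12236 - 6311 = 5925)
s(-137) + z = -137*(1 - 137) + 5925 = -137*(-136) + 5925 = 18632 + 5925 = 24557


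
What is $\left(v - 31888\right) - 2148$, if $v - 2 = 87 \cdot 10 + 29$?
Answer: $-33135$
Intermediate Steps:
$v = 901$ ($v = 2 + \left(87 \cdot 10 + 29\right) = 2 + \left(870 + 29\right) = 2 + 899 = 901$)
$\left(v - 31888\right) - 2148 = \left(901 - 31888\right) - 2148 = -30987 - 2148 = -33135$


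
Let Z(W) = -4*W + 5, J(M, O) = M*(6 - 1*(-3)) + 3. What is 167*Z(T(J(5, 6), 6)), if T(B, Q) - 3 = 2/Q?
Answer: -4175/3 ≈ -1391.7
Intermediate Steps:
J(M, O) = 3 + 9*M (J(M, O) = M*(6 + 3) + 3 = M*9 + 3 = 9*M + 3 = 3 + 9*M)
T(B, Q) = 3 + 2/Q
Z(W) = 5 - 4*W
167*Z(T(J(5, 6), 6)) = 167*(5 - 4*(3 + 2/6)) = 167*(5 - 4*(3 + 2*(1/6))) = 167*(5 - 4*(3 + 1/3)) = 167*(5 - 4*10/3) = 167*(5 - 40/3) = 167*(-25/3) = -4175/3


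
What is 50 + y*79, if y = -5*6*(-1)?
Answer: 2420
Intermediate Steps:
y = 30 (y = -30*(-1) = 30)
50 + y*79 = 50 + 30*79 = 50 + 2370 = 2420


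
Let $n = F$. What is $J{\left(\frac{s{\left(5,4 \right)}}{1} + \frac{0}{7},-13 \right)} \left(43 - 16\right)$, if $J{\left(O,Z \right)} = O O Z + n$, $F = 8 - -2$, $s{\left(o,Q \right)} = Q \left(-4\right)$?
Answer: $-89586$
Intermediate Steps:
$s{\left(o,Q \right)} = - 4 Q$
$F = 10$ ($F = 8 + 2 = 10$)
$n = 10$
$J{\left(O,Z \right)} = 10 + Z O^{2}$ ($J{\left(O,Z \right)} = O O Z + 10 = O^{2} Z + 10 = Z O^{2} + 10 = 10 + Z O^{2}$)
$J{\left(\frac{s{\left(5,4 \right)}}{1} + \frac{0}{7},-13 \right)} \left(43 - 16\right) = \left(10 - 13 \left(\frac{\left(-4\right) 4}{1} + \frac{0}{7}\right)^{2}\right) \left(43 - 16\right) = \left(10 - 13 \left(\left(-16\right) 1 + 0 \cdot \frac{1}{7}\right)^{2}\right) 27 = \left(10 - 13 \left(-16 + 0\right)^{2}\right) 27 = \left(10 - 13 \left(-16\right)^{2}\right) 27 = \left(10 - 3328\right) 27 = \left(-3318\right) 27 = -89586$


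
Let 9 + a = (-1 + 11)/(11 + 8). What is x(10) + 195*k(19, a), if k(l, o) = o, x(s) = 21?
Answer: -30996/19 ≈ -1631.4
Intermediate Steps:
a = -161/19 (a = -9 + (-1 + 11)/(11 + 8) = -9 + 10/19 = -161/19 ≈ -8.4737)
x(10) + 195*k(19, a) = 21 + 195*(-161/19) = 21 - 31395/19 = -30996/19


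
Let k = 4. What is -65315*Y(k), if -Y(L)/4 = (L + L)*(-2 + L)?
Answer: 4180160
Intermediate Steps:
Y(L) = -8*L*(-2 + L) (Y(L) = -4*(L + L)*(-2 + L) = -4*2*L*(-2 + L) = -8*L*(-2 + L))
-65315*Y(k) = -522520*4*(2 - 1*4) = -522520*4*(2 - 4) = -522520*4*(-2) = -65315*(-64) = 4180160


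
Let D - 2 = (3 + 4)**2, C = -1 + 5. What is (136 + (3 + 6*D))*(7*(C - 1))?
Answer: 9345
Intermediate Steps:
C = 4
D = 51 (D = 2 + (3 + 4)**2 = 2 + 7**2 = 2 + 49 = 51)
(136 + (3 + 6*D))*(7*(C - 1)) = (136 + (3 + 6*51))*(7*(4 - 1)) = (136 + (3 + 306))*(7*3) = (136 + 309)*21 = 445*21 = 9345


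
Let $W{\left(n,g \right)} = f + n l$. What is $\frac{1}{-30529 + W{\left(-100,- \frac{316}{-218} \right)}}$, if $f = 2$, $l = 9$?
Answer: $- \frac{1}{31427} \approx -3.182 \cdot 10^{-5}$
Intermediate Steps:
$W{\left(n,g \right)} = 2 + 9 n$ ($W{\left(n,g \right)} = 2 + n 9 = 2 + 9 n$)
$\frac{1}{-30529 + W{\left(-100,- \frac{316}{-218} \right)}} = \frac{1}{-30529 + \left(2 + 9 \left(-100\right)\right)} = \frac{1}{-30529 + \left(2 - 900\right)} = \frac{1}{-30529 - 898} = \frac{1}{-31427} = - \frac{1}{31427}$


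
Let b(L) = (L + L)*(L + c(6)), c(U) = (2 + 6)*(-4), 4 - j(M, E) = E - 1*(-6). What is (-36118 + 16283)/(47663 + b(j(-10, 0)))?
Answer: -19835/47799 ≈ -0.41497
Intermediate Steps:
j(M, E) = -2 - E (j(M, E) = 4 - (E - 1*(-6)) = 4 - (E + 6) = 4 - (6 + E) = 4 + (-6 - E) = -2 - E)
c(U) = -32 (c(U) = 8*(-4) = -32)
b(L) = 2*L*(-32 + L) (b(L) = (L + L)*(L - 32) = (2*L)*(-32 + L) = 2*L*(-32 + L))
(-36118 + 16283)/(47663 + b(j(-10, 0))) = (-36118 + 16283)/(47663 + 2*(-2 - 1*0)*(-32 + (-2 - 1*0))) = -19835/(47663 + 2*(-2 + 0)*(-32 + (-2 + 0))) = -19835/(47663 + 2*(-2)*(-32 - 2)) = -19835/(47663 + 2*(-2)*(-34)) = -19835/(47663 + 136) = -19835/47799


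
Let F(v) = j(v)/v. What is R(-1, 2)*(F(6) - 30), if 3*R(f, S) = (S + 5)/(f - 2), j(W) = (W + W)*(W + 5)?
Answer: 56/9 ≈ 6.2222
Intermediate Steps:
j(W) = 2*W*(5 + W) (j(W) = (2*W)*(5 + W) = 2*W*(5 + W))
F(v) = 10 + 2*v (F(v) = (2*v*(5 + v))/v = 10 + 2*v)
R(f, S) = (5 + S)/(3*(-2 + f)) (R(f, S) = ((S + 5)/(f - 2))/3 = ((5 + S)/(-2 + f))/3 = (5 + S)/(3*(-2 + f)))
R(-1, 2)*(F(6) - 30) = ((5 + 2)/(3*(-2 - 1)))*((10 + 2*6) - 30) = ((⅓)*7/(-3))*((10 + 12) - 30) = ((⅓)*(-⅓)*7)*(22 - 30) = -7/9*(-8) = 56/9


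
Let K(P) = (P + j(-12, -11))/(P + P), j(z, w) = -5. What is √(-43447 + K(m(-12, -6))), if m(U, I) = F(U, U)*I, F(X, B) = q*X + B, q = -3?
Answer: I*√25025174/24 ≈ 208.44*I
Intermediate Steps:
F(X, B) = B - 3*X (F(X, B) = -3*X + B = B - 3*X)
m(U, I) = -2*I*U (m(U, I) = (U - 3*U)*I = (-2*U)*I = -2*I*U)
K(P) = (-5 + P)/(2*P) (K(P) = (P - 5)/(P + P) = (-5 + P)/((2*P)) = (-5 + P)*(1/(2*P)) = (-5 + P)/(2*P))
√(-43447 + K(m(-12, -6))) = √(-43447 + (-5 - 2*(-6)*(-12))/(2*((-2*(-6)*(-12))))) = √(-43447 + (½)*(-5 - 144)/(-144)) = √(-43447 + (½)*(-1/144)*(-149)) = √(-43447 + 149/288) = √(-12512587/288) = I*√25025174/24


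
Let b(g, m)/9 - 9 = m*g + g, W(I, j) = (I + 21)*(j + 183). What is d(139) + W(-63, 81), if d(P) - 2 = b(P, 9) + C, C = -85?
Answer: 1420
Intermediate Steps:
W(I, j) = (21 + I)*(183 + j)
b(g, m) = 81 + 9*g + 9*g*m (b(g, m) = 81 + 9*(m*g + g) = 81 + 9*(g*m + g) = 81 + 9*(g + g*m) = 81 + (9*g + 9*g*m) = 81 + 9*g + 9*g*m)
d(P) = -2 + 90*P (d(P) = 2 + ((81 + 9*P + 9*P*9) - 85) = 2 + ((81 + 9*P + 81*P) - 85) = 2 + ((81 + 90*P) - 85) = 2 + (-4 + 90*P) = -2 + 90*P)
d(139) + W(-63, 81) = (-2 + 90*139) + (3843 + 21*81 + 183*(-63) - 63*81) = (-2 + 12510) + (3843 + 1701 - 11529 - 5103) = 12508 - 11088 = 1420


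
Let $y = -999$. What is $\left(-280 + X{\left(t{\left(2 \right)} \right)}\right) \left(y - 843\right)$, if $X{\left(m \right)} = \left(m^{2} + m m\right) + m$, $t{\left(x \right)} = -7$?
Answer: $348138$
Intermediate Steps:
$X{\left(m \right)} = m + 2 m^{2}$ ($X{\left(m \right)} = \left(m^{2} + m^{2}\right) + m = 2 m^{2} + m = m + 2 m^{2}$)
$\left(-280 + X{\left(t{\left(2 \right)} \right)}\right) \left(y - 843\right) = \left(-280 - 7 \left(1 + 2 \left(-7\right)\right)\right) \left(-999 - 843\right) = \left(-280 - 7 \left(1 - 14\right)\right) \left(-1842\right) = \left(-280 - -91\right) \left(-1842\right) = \left(-280 + 91\right) \left(-1842\right) = \left(-189\right) \left(-1842\right) = 348138$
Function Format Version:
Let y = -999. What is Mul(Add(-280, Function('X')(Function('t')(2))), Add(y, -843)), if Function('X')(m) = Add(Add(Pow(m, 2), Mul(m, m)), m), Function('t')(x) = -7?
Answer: 348138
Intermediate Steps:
Function('X')(m) = Add(m, Mul(2, Pow(m, 2))) (Function('X')(m) = Add(Add(Pow(m, 2), Pow(m, 2)), m) = Add(Mul(2, Pow(m, 2)), m) = Add(m, Mul(2, Pow(m, 2))))
Mul(Add(-280, Function('X')(Function('t')(2))), Add(y, -843)) = Mul(Add(-280, Mul(-7, Add(1, Mul(2, -7)))), Add(-999, -843)) = Mul(Add(-280, Mul(-7, Add(1, -14))), -1842) = Mul(Add(-280, Mul(-7, -13)), -1842) = Mul(Add(-280, 91), -1842) = Mul(-189, -1842) = 348138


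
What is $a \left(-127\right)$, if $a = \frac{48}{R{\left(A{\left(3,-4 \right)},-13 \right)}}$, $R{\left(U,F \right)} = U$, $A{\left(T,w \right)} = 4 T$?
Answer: $-508$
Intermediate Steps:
$a = 4$ ($a = \frac{48}{4 \cdot 3} = \frac{48}{12} = 48 \cdot \frac{1}{12} = 4$)
$a \left(-127\right) = 4 \left(-127\right) = -508$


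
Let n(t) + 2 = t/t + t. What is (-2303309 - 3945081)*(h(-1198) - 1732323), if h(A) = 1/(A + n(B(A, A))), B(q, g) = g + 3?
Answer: 12956602965958285/1197 ≈ 1.0824e+13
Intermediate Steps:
B(q, g) = 3 + g
n(t) = -1 + t (n(t) = -2 + (t/t + t) = -2 + (1 + t) = -1 + t)
h(A) = 1/(2 + 2*A) (h(A) = 1/(A + (-1 + (3 + A))) = 1/(A + (2 + A)) = 1/(2 + 2*A))
(-2303309 - 3945081)*(h(-1198) - 1732323) = (-2303309 - 3945081)*(1/(2*(1 - 1198)) - 1732323) = -6248390*((½)/(-1197) - 1732323) = -6248390*((½)*(-1/1197) - 1732323) = -6248390*(-1/2394 - 1732323) = -6248390*(-4147181263/2394) = 12956602965958285/1197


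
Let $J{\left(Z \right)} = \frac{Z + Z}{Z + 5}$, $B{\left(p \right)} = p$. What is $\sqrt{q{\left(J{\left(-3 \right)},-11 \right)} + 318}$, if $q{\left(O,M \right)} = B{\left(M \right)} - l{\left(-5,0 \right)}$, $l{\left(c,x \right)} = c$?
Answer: $2 \sqrt{78} \approx 17.664$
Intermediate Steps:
$J{\left(Z \right)} = \frac{2 Z}{5 + Z}$
$q{\left(O,M \right)} = 5 + M$ ($q{\left(O,M \right)} = M - -5 = M + 5 = 5 + M$)
$\sqrt{q{\left(J{\left(-3 \right)},-11 \right)} + 318} = \sqrt{\left(5 - 11\right) + 318} = \sqrt{-6 + 318} = \sqrt{312} = 2 \sqrt{78}$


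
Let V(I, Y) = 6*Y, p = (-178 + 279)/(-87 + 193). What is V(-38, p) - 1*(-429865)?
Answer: 22783148/53 ≈ 4.2987e+5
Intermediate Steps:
p = 101/106 ≈ 0.95283
V(-38, p) - 1*(-429865) = 6*(101/106) - 1*(-429865) = 303/53 + 429865 = 22783148/53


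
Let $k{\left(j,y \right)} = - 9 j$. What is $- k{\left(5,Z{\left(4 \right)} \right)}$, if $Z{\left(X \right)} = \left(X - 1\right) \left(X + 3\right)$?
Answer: $45$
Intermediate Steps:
$Z{\left(X \right)} = \left(-1 + X\right) \left(3 + X\right)$
$- k{\left(5,Z{\left(4 \right)} \right)} = - \left(-9\right) 5 = \left(-1\right) \left(-45\right) = 45$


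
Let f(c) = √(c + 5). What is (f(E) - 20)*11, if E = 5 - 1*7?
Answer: -220 + 11*√3 ≈ -200.95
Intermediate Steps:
E = -2 (E = 5 - 7 = -2)
f(c) = √(5 + c)
(f(E) - 20)*11 = (√(5 - 2) - 20)*11 = (√3 - 20)*11 = (-20 + √3)*11 = -220 + 11*√3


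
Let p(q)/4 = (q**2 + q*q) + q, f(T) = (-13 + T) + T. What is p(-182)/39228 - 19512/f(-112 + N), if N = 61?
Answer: 9473894/53705 ≈ 176.41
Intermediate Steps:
f(T) = -13 + 2*T
p(q) = 4*q + 8*q**2 (p(q) = 4*((q**2 + q*q) + q) = 4*((q**2 + q**2) + q) = 4*(2*q**2 + q) = 4*(q + 2*q**2) = 4*q + 8*q**2)
p(-182)/39228 - 19512/f(-112 + N) = (4*(-182)*(1 + 2*(-182)))/39228 - 19512/(-13 + 2*(-112 + 61)) = (4*(-182)*(1 - 364))*(1/39228) - 19512/(-13 + 2*(-51)) = (4*(-182)*(-363))*(1/39228) - 19512/(-13 - 102) = 264264*(1/39228) - 19512/(-115) = 3146/467 - 19512*(-1/115) = 3146/467 + 19512/115 = 9473894/53705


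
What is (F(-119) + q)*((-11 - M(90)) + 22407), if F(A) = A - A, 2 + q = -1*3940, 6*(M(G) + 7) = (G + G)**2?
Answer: -67025826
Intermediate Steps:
M(G) = -7 + 2*G**2/3 (M(G) = -7 + (G + G)**2/6 = -7 + (2*G)**2/6 = -7 + (4*G**2)/6 = -7 + 2*G**2/3)
q = -3942 (q = -2 - 1*3940 = -2 - 3940 = -3942)
F(A) = 0
(F(-119) + q)*((-11 - M(90)) + 22407) = (0 - 3942)*((-11 - (-7 + (2/3)*90**2)) + 22407) = -3942*((-11 - (-7 + (2/3)*8100)) + 22407) = -3942*((-11 - (-7 + 5400)) + 22407) = -3942*((-11 - 1*5393) + 22407) = -3942*((-11 - 5393) + 22407) = -3942*(-5404 + 22407) = -3942*17003 = -67025826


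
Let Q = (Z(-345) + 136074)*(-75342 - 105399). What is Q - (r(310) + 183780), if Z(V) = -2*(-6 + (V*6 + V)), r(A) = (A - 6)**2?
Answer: -25469574952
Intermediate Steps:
r(A) = (-6 + A)**2
Z(V) = 12 - 14*V (Z(V) = -2*(-6 + (6*V + V)) = -2*(-6 + 7*V) = 12 - 14*V)
Q = -25469298756 (Q = ((12 - 14*(-345)) + 136074)*(-75342 - 105399) = ((12 + 4830) + 136074)*(-180741) = (4842 + 136074)*(-180741) = 140916*(-180741) = -25469298756)
Q - (r(310) + 183780) = -25469298756 - ((-6 + 310)**2 + 183780) = -25469298756 - (304**2 + 183780) = -25469298756 - (92416 + 183780) = -25469298756 - 1*276196 = -25469298756 - 276196 = -25469574952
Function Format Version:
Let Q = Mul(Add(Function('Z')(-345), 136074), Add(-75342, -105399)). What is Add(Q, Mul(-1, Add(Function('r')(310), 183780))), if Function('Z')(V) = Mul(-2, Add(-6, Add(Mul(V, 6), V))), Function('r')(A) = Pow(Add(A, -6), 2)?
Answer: -25469574952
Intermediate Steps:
Function('r')(A) = Pow(Add(-6, A), 2)
Function('Z')(V) = Add(12, Mul(-14, V)) (Function('Z')(V) = Mul(-2, Add(-6, Add(Mul(6, V), V))) = Mul(-2, Add(-6, Mul(7, V))) = Add(12, Mul(-14, V)))
Q = -25469298756 (Q = Mul(Add(Add(12, Mul(-14, -345)), 136074), Add(-75342, -105399)) = Mul(Add(Add(12, 4830), 136074), -180741) = Mul(Add(4842, 136074), -180741) = Mul(140916, -180741) = -25469298756)
Add(Q, Mul(-1, Add(Function('r')(310), 183780))) = Add(-25469298756, Mul(-1, Add(Pow(Add(-6, 310), 2), 183780))) = Add(-25469298756, Mul(-1, Add(Pow(304, 2), 183780))) = Add(-25469298756, Mul(-1, Add(92416, 183780))) = Add(-25469298756, Mul(-1, 276196)) = Add(-25469298756, -276196) = -25469574952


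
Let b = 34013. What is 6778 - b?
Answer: -27235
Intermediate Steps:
6778 - b = 6778 - 1*34013 = 6778 - 34013 = -27235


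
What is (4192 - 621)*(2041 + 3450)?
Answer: 19608361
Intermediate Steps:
(4192 - 621)*(2041 + 3450) = 3571*5491 = 19608361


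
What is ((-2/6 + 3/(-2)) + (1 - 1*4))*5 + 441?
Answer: 2501/6 ≈ 416.83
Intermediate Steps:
((-2/6 + 3/(-2)) + (1 - 1*4))*5 + 441 = ((-2*1/6 + 3*(-1/2)) + (1 - 4))*5 + 441 = ((-1/3 - 3/2) - 3)*5 + 441 = (-11/6 - 3)*5 + 441 = -29/6*5 + 441 = -145/6 + 441 = 2501/6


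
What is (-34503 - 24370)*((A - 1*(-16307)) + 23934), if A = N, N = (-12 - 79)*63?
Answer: -2031589484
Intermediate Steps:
N = -5733 (N = -91*63 = -5733)
A = -5733
(-34503 - 24370)*((A - 1*(-16307)) + 23934) = (-34503 - 24370)*((-5733 - 1*(-16307)) + 23934) = -58873*((-5733 + 16307) + 23934) = -58873*(10574 + 23934) = -58873*34508 = -2031589484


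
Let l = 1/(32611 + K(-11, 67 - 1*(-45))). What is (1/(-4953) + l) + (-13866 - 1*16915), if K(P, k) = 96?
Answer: -4986453416905/161997771 ≈ -30781.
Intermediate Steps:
l = 1/32707 (l = 1/(32611 + 96) = 1/32707 ≈ 3.0575e-5)
(1/(-4953) + l) + (-13866 - 1*16915) = (1/(-4953) + 1/32707) + (-13866 - 1*16915) = (-1/4953 + 1/32707) + (-13866 - 16915) = -27754/161997771 - 30781 = -4986453416905/161997771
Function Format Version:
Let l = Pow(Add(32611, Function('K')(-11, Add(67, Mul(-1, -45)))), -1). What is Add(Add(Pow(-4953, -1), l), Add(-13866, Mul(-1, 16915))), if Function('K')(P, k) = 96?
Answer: Rational(-4986453416905, 161997771) ≈ -30781.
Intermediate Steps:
l = Rational(1, 32707) (l = Pow(Add(32611, 96), -1) = Pow(32707, -1) = Rational(1, 32707) ≈ 3.0575e-5)
Add(Add(Pow(-4953, -1), l), Add(-13866, Mul(-1, 16915))) = Add(Add(Pow(-4953, -1), Rational(1, 32707)), Add(-13866, Mul(-1, 16915))) = Add(Add(Rational(-1, 4953), Rational(1, 32707)), Add(-13866, -16915)) = Add(Rational(-27754, 161997771), -30781) = Rational(-4986453416905, 161997771)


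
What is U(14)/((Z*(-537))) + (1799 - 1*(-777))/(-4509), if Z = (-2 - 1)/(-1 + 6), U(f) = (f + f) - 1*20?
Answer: -441064/807111 ≈ -0.54647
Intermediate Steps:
U(f) = -20 + 2*f (U(f) = 2*f - 20 = -20 + 2*f)
Z = -3/5 ≈ -0.60000
U(14)/((Z*(-537))) + (1799 - 1*(-777))/(-4509) = (-20 + 2*14)/((-3/5*(-537))) + (1799 - 1*(-777))/(-4509) = (-20 + 28)/(1611/5) + (1799 + 777)*(-1/4509) = 8*(5/1611) + 2576*(-1/4509) = 40/1611 - 2576/4509 = -441064/807111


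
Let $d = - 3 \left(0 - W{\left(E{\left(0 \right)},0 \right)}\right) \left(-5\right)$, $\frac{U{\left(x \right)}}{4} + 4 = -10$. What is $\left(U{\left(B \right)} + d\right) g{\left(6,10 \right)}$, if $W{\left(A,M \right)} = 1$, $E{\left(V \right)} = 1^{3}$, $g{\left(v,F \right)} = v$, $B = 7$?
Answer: $-426$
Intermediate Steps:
$E{\left(V \right)} = 1$
$U{\left(x \right)} = -56$ ($U{\left(x \right)} = -16 + 4 \left(-10\right) = -16 - 40 = -56$)
$d = -15$ ($d = - 3 \left(0 - 1\right) \left(-5\right) = \left(-3\right) \left(-1\right) \left(-5\right) = 3 \left(-5\right) = -15$)
$\left(U{\left(B \right)} + d\right) g{\left(6,10 \right)} = \left(-56 - 15\right) 6 = \left(-71\right) 6 = -426$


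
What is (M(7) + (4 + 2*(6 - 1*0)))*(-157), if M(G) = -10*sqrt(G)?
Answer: -2512 + 1570*sqrt(7) ≈ 1641.8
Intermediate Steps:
(M(7) + (4 + 2*(6 - 1*0)))*(-157) = (-10*sqrt(7) + (4 + 2*(6 - 1*0)))*(-157) = (-10*sqrt(7) + (4 + 2*(6 + 0)))*(-157) = (-10*sqrt(7) + (4 + 2*6))*(-157) = (-10*sqrt(7) + (4 + 12))*(-157) = (-10*sqrt(7) + 16)*(-157) = (16 - 10*sqrt(7))*(-157) = -2512 + 1570*sqrt(7)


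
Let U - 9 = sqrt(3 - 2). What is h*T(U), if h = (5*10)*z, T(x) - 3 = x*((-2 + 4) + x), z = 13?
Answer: 79950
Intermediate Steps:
U = 10 (U = 9 + sqrt(3 - 2) = 9 + sqrt(1) = 9 + 1 = 10)
T(x) = 3 + x*(2 + x) (T(x) = 3 + x*((-2 + 4) + x) = 3 + x*(2 + x))
h = 650 (h = (5*10)*13 = 50*13 = 650)
h*T(U) = 650*(3 + 10**2 + 2*10) = 650*(3 + 100 + 20) = 650*123 = 79950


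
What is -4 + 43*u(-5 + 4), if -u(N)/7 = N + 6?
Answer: -1509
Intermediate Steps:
u(N) = -42 - 7*N (u(N) = -7*(N + 6) = -7*(6 + N) = -42 - 7*N)
-4 + 43*u(-5 + 4) = -4 + 43*(-42 - 7*(-5 + 4)) = -4 + 43*(-42 - 7*(-1)) = -4 + 43*(-42 + 7) = -4 + 43*(-35) = -4 - 1505 = -1509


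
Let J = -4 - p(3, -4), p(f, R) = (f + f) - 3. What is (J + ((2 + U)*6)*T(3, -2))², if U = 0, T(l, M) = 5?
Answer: 2809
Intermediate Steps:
p(f, R) = -3 + 2*f (p(f, R) = 2*f - 3 = -3 + 2*f)
J = -7 (J = -4 - (-3 + 2*3) = -4 - (-3 + 6) = -4 - 1*3 = -4 - 3 = -7)
(J + ((2 + U)*6)*T(3, -2))² = (-7 + ((2 + 0)*6)*5)² = (-7 + (2*6)*5)² = (-7 + 12*5)² = (-7 + 60)² = 53² = 2809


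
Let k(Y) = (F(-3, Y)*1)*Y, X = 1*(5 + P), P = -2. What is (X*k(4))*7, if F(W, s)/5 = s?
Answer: 1680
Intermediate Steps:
F(W, s) = 5*s
X = 3 (X = 1*(5 - 2) = 1*3 = 3)
k(Y) = 5*Y**2 (k(Y) = ((5*Y)*1)*Y = (5*Y)*Y = 5*Y**2)
(X*k(4))*7 = (3*(5*4**2))*7 = (3*(5*16))*7 = (3*80)*7 = 240*7 = 1680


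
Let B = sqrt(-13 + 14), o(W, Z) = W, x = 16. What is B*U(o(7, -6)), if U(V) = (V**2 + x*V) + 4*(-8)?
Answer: 129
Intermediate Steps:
U(V) = -32 + V**2 + 16*V (U(V) = (V**2 + 16*V) + 4*(-8) = (V**2 + 16*V) - 32 = -32 + V**2 + 16*V)
B = 1 (B = sqrt(1) = 1)
B*U(o(7, -6)) = 1*(-32 + 7**2 + 16*7) = 1*(-32 + 49 + 112) = 1*129 = 129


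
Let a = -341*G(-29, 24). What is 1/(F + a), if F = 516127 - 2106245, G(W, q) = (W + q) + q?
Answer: -1/1596597 ≈ -6.2633e-7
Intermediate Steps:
G(W, q) = W + 2*q
a = -6479 (a = -341*(-29 + 2*24) = -341*(-29 + 48) = -341*19 = -6479)
F = -1590118
1/(F + a) = 1/(-1590118 - 6479) = 1/(-1596597) = -1/1596597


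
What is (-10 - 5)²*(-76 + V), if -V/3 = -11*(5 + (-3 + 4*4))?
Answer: 116550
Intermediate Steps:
V = 594 (V = -(-33)*(5 + (-3 + 4*4)) = -(-33)*(5 + (-3 + 16)) = -(-33)*(5 + 13) = -(-33)*18 = -3*(-198) = 594)
(-10 - 5)²*(-76 + V) = (-10 - 5)²*(-76 + 594) = (-15)²*518 = 225*518 = 116550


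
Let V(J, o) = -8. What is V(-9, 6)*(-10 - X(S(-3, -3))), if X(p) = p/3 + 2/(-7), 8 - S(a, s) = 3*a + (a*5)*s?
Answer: 64/21 ≈ 3.0476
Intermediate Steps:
S(a, s) = 8 - 3*a - 5*a*s (S(a, s) = 8 - (3*a + (a*5)*s) = 8 - (3*a + (5*a)*s) = 8 - (3*a + 5*a*s) = 8 + (-3*a - 5*a*s) = 8 - 3*a - 5*a*s)
X(p) = -2/7 + p/3 (X(p) = p*(⅓) + 2*(-⅐) = p/3 - 2/7 = -2/7 + p/3)
V(-9, 6)*(-10 - X(S(-3, -3))) = -8*(-10 - (-2/7 + (8 - 3*(-3) - 5*(-3)*(-3))/3)) = -8*(-10 - (-2/7 + (8 + 9 - 45)/3)) = -8*(-10 - (-2/7 + (⅓)*(-28))) = -8*(-10 - (-2/7 - 28/3)) = -8*(-10 - 1*(-202/21)) = -8*(-10 + 202/21) = -8*(-8/21) = 64/21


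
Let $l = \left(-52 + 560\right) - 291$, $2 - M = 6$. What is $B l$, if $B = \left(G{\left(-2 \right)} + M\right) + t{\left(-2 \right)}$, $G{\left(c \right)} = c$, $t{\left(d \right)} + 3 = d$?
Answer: $-2387$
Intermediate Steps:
$M = -4$ ($M = 2 - 6 = -4$)
$t{\left(d \right)} = -3 + d$
$l = 217$ ($l = 508 - 291 = 217$)
$B = -11$ ($B = \left(-2 - 4\right) - 5 = -6 - 5 = -11$)
$B l = \left(-11\right) 217 = -2387$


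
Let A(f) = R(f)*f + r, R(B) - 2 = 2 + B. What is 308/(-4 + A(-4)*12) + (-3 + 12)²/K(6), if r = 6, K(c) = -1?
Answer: -1300/17 ≈ -76.471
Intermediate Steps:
R(B) = 4 + B (R(B) = 2 + (2 + B) = 4 + B)
A(f) = 6 + f*(4 + f) (A(f) = (4 + f)*f + 6 = f*(4 + f) + 6 = 6 + f*(4 + f))
308/(-4 + A(-4)*12) + (-3 + 12)²/K(6) = 308/(-4 + (6 - 4*(4 - 4))*12) + (-3 + 12)²/(-1) = 308/(-4 + (6 - 4*0)*12) + 9²*(-1) = 308/(-4 + (6 + 0)*12) + 81*(-1) = 308/(-4 + 6*12) - 81 = 308/(-4 + 72) - 81 = 308/68 - 81 = 308*(1/68) - 81 = 77/17 - 81 = -1300/17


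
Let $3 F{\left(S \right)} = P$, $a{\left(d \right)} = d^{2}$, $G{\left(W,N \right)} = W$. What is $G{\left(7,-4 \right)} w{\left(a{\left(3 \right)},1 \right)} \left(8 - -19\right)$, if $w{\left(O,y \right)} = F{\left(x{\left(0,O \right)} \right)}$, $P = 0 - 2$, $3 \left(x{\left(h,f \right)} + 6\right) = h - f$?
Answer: $-126$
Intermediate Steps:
$x{\left(h,f \right)} = -6 - \frac{f}{3} + \frac{h}{3}$ ($x{\left(h,f \right)} = -6 + \frac{h - f}{3} = -6 - \left(- \frac{h}{3} + \frac{f}{3}\right) = -6 - \frac{f}{3} + \frac{h}{3}$)
$P = -2$
$F{\left(S \right)} = - \frac{2}{3}$ ($F{\left(S \right)} = \frac{1}{3} \left(-2\right) = - \frac{2}{3}$)
$w{\left(O,y \right)} = - \frac{2}{3}$
$G{\left(7,-4 \right)} w{\left(a{\left(3 \right)},1 \right)} \left(8 - -19\right) = 7 \left(- \frac{2}{3}\right) \left(8 - -19\right) = - \frac{14 \left(8 + 19\right)}{3} = \left(- \frac{14}{3}\right) 27 = -126$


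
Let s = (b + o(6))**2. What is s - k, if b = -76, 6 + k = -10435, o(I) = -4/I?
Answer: 146869/9 ≈ 16319.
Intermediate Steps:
k = -10441 (k = -6 - 10435 = -10441)
s = 52900/9 (s = (-76 - 4/6)**2 = (-76 - 4*1/6)**2 = (-76 - 2/3)**2 = (-230/3)**2 = 52900/9 ≈ 5877.8)
s - k = 52900/9 - 1*(-10441) = 52900/9 + 10441 = 146869/9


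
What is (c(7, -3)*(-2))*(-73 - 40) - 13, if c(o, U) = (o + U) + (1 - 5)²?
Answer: 4507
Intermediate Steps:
c(o, U) = 16 + U + o (c(o, U) = (U + o) + (-4)² = (U + o) + 16 = 16 + U + o)
(c(7, -3)*(-2))*(-73 - 40) - 13 = ((16 - 3 + 7)*(-2))*(-73 - 40) - 13 = (20*(-2))*(-113) - 13 = -40*(-113) - 13 = 4520 - 13 = 4507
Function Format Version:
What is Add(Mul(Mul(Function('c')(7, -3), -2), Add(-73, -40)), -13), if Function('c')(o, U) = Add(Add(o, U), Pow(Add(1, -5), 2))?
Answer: 4507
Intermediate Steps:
Function('c')(o, U) = Add(16, U, o) (Function('c')(o, U) = Add(Add(U, o), Pow(-4, 2)) = Add(Add(U, o), 16) = Add(16, U, o))
Add(Mul(Mul(Function('c')(7, -3), -2), Add(-73, -40)), -13) = Add(Mul(Mul(Add(16, -3, 7), -2), Add(-73, -40)), -13) = Add(Mul(Mul(20, -2), -113), -13) = Add(Mul(-40, -113), -13) = Add(4520, -13) = 4507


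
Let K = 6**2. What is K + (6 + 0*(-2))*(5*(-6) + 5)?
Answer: -114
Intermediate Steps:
K = 36
K + (6 + 0*(-2))*(5*(-6) + 5) = 36 + (6 + 0*(-2))*(5*(-6) + 5) = 36 + (6 + 0)*(-30 + 5) = 36 + 6*(-25) = 36 - 150 = -114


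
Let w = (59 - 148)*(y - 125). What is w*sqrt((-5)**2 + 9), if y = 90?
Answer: 3115*sqrt(34) ≈ 18163.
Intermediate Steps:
w = 3115 (w = (59 - 148)*(90 - 125) = -89*(-35) = 3115)
w*sqrt((-5)**2 + 9) = 3115*sqrt((-5)**2 + 9) = 3115*sqrt(25 + 9) = 3115*sqrt(34)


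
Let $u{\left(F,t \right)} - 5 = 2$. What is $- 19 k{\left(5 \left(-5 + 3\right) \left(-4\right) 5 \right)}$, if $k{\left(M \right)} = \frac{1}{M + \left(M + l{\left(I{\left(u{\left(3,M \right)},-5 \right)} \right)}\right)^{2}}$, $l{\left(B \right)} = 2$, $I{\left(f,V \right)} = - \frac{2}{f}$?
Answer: $- \frac{19}{41004} \approx -0.00046337$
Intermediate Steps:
$u{\left(F,t \right)} = 7$ ($u{\left(F,t \right)} = 5 + 2 = 7$)
$k{\left(M \right)} = \frac{1}{M + \left(2 + M\right)^{2}}$ ($k{\left(M \right)} = \frac{1}{M + \left(M + 2\right)^{2}} = \frac{1}{M + \left(2 + M\right)^{2}}$)
$- 19 k{\left(5 \left(-5 + 3\right) \left(-4\right) 5 \right)} = - \frac{19}{5 \left(-5 + 3\right) \left(-4\right) 5 + \left(2 + 5 \left(-5 + 3\right) \left(-4\right) 5\right)^{2}} = - \frac{19}{5 \left(\left(-2\right) \left(-4\right)\right) 5 + \left(2 + 5 \left(\left(-2\right) \left(-4\right)\right) 5\right)^{2}} = - \frac{19}{5 \cdot 8 \cdot 5 + \left(2 + 5 \cdot 8 \cdot 5\right)^{2}} = - \frac{19}{40 \cdot 5 + \left(2 + 40 \cdot 5\right)^{2}} = - \frac{19}{200 + \left(2 + 200\right)^{2}} = - \frac{19}{200 + 202^{2}} = - \frac{19}{200 + 40804} = - \frac{19}{41004}$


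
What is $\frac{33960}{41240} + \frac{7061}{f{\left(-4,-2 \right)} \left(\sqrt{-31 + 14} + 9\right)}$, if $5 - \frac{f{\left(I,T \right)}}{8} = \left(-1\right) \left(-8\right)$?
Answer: $- \frac{21174057}{808304} + \frac{7061 i \sqrt{17}}{2352} \approx -26.196 + 12.378 i$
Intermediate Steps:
$f{\left(I,T \right)} = -24$ ($f{\left(I,T \right)} = 40 - 8 \left(\left(-1\right) \left(-8\right)\right) = 40 - 64 = -24$)
$\frac{33960}{41240} + \frac{7061}{f{\left(-4,-2 \right)} \left(\sqrt{-31 + 14} + 9\right)} = \frac{33960}{41240} + \frac{7061}{\left(-24\right) \left(\sqrt{-31 + 14} + 9\right)} = 33960 \cdot \frac{1}{41240} + \frac{7061}{\left(-24\right) \left(\sqrt{-17} + 9\right)} = \frac{849}{1031} + \frac{7061}{\left(-24\right) \left(i \sqrt{17} + 9\right)} = \frac{849}{1031} + \frac{7061}{\left(-24\right) \left(9 + i \sqrt{17}\right)} = \frac{849}{1031} + \frac{7061}{-216 - 24 i \sqrt{17}}$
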